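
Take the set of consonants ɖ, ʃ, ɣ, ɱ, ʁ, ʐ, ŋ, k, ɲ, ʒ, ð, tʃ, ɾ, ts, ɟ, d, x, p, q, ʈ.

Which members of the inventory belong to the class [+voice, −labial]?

Checking each segment against [+voice], [−labial]: /ɖ/ (voiced retroflex stop), /ɣ/ (voiced velar fricative), /ʁ/ (voiced uvular fricative), /ʐ/ (voiced retroflex fricative), /ŋ/ (velar nasal), /ɲ/ (palatal nasal), among others, satisfy every feature; every other segment in the inventory fails at least one.

ɖ, ɣ, ʁ, ʐ, ŋ, ɲ, ʒ, ð, ɾ, ɟ, d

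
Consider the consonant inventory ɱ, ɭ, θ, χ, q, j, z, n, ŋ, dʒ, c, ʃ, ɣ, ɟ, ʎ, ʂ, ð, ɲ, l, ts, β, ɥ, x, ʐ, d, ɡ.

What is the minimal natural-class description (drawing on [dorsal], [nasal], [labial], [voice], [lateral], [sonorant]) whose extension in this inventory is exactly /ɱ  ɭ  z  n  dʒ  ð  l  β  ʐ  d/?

The class [+voice], [−dorsal] has exactly /ɱ, ɭ, z, n, dʒ, ð, l, β, ʐ, d/ as its extension in this inventory. No smaller conjunction from the listed features achieves this: [−dorsal] alone would also admit /θ, ʃ, ʂ, ts/; [+voice] alone would also admit /j, ŋ, ɣ, ɟ, …/; and checking the remaining single features turns up none with this extension.

[+voice, −dorsal]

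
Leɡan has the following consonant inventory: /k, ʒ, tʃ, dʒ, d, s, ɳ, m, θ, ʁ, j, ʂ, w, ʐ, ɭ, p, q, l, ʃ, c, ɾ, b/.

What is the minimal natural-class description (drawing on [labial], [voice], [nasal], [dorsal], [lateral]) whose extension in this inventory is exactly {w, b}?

/w, b/ are all [+voice], [−nasal], [+labial], and no other segment in the inventory matches all three values. Dropping any one of them over-generates: [−nasal, +labial] alone would also admit /p/; [+voice, +labial] alone would also admit /m/; [+voice, −nasal] alone would also admit /ʒ, dʒ, d, ʁ, …/. No other combination of two listed features picks out exactly this set either, so fewer than three features will not do.

[+voice, −nasal, +labial]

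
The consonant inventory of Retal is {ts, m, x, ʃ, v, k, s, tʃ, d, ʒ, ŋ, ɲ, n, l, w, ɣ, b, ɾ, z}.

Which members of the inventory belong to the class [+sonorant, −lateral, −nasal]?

w, ɾ

Checking each segment against [+sonorant], [−lateral], [−nasal]: /w/ (labial-velar glide), /ɾ/ (alveolar tap) satisfy every feature; every other segment in the inventory fails at least one.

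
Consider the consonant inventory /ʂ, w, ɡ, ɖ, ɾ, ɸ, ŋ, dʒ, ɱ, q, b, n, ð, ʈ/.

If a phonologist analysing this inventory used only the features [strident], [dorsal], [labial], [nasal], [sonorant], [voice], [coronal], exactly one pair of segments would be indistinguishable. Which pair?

ɖ, ð

On the given features, /ɖ/ and /ð/ have an identical profile: [-strident], [-dorsal], [-labial], [-nasal], [-sonorant], [+voice], [+coronal]. No other two segments in the inventory coincide on all 7 features. (They do differ in [continuant], [anterior] and [distributed], which are not among the given features.)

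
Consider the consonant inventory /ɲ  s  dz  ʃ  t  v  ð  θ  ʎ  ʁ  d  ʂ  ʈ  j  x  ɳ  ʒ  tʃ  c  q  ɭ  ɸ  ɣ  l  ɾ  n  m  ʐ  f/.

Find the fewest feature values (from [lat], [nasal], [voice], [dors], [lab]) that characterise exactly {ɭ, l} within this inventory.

[+lat, -dors]

The class [+lateral], [-dorsal] has exactly /ɭ, l/ as its extension in this inventory. No smaller conjunction from the listed features achieves this: [-dorsal] alone would also admit /s, dz, ʃ, t, …/; [+lateral] alone would also admit /ʎ/; and checking the remaining single features turns up none with this extension.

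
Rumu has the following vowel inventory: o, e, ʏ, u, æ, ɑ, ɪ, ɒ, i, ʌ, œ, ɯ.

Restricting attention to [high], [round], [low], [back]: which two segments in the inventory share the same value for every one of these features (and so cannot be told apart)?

/ɪ/ (high front unrounded lax vowel) and /i/ (high front unrounded tense vowel) are both [+high], [−round], [−low], [−back], so none of the listed features separates them. (They do differ in [tense], which is not among the given features.) Every other pair in the inventory differs on at least one listed feature.

ɪ, i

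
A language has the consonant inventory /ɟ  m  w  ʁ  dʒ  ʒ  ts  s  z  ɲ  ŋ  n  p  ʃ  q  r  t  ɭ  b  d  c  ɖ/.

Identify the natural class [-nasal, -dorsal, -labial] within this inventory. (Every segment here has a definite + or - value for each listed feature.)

dʒ, ʒ, ts, s, z, ʃ, r, t, ɭ, d, ɖ

The [-nasal] segments are /ɟ, w, ʁ, dʒ, ʒ, ts, s, z, p, ʃ, q, r, t, ɭ, b, d, c, ɖ/.
Of those, [-dorsal] gives /dʒ, ʒ, ts, s, z, p, ʃ, r, t, ɭ, b, d, ɖ/.
Then [-labial] leaves /dʒ, ʒ, ts, s, z, ʃ, r, t, ɭ, d, ɖ/.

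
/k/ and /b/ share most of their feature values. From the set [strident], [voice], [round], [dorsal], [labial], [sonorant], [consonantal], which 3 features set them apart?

[voice], [labial], [dorsal]

/k/ (voiceless velar stop) and /b/ (voiced bilabial stop) agree on [-strident], [-round], [-sonorant], [+consonantal]. They differ on [voice] (/k/ [-], /b/ [+]), [labial] (/k/ [-], /b/ [+]), [dorsal] (/k/ [+], /b/ [-]).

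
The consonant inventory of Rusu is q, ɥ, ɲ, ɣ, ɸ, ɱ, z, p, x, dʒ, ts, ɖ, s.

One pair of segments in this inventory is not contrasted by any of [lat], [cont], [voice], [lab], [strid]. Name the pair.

ɖ, ɲ

/ɖ/ (voiced retroflex stop) and /ɲ/ (palatal nasal) are both [-lateral], [-continuant], [+voice], [-labial], [-strident], so none of the listed features separates them. (They do differ in [sonorant], [nasal] and [dorsal], which are not among the given features.) Every other pair in the inventory differs on at least one listed feature.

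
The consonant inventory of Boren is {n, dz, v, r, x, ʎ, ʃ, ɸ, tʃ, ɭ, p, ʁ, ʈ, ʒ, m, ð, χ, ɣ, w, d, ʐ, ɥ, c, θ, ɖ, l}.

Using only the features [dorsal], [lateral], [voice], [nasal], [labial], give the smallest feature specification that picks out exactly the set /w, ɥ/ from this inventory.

[+labial, +dorsal]

Every target segment is [+labial], [+dorsal]; each remaining inventory member fails at least one of these. Each conjunct is needed — [+dorsal] alone would also admit /x, ʎ, ʁ, χ, …/; [+labial] alone would also admit /v, ɸ, p, m/ — and no other single listed feature has exactly this extension, so two is the minimum.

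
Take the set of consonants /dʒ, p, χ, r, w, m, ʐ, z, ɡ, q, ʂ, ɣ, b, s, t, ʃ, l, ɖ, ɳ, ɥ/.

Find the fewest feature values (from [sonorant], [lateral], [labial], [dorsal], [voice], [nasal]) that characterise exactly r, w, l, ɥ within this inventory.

[+sonorant, -nasal]

The class [+sonorant], [-nasal] has exactly /r, w, l, ɥ/ as its extension in this inventory. No smaller conjunction from the listed features achieves this: [-nasal] alone would also admit /dʒ, p, χ, ʐ, …/; [+sonorant] alone would also admit /m, ɳ/; and checking the remaining single features turns up none with this extension.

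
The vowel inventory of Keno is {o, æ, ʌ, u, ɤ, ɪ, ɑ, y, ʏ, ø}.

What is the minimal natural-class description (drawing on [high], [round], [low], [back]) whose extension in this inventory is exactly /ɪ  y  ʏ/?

The class [+high], [-back] has exactly /ɪ, y, ʏ/ as its extension in this inventory. No smaller conjunction from the listed features achieves this: [-back] alone would also admit /æ, ø/; [+high] alone would also admit /u/; and checking the remaining single features turns up none with this extension.

[+high, -back]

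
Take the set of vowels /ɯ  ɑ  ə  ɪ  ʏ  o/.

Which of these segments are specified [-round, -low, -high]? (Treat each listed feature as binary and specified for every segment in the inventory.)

Eliminate segments failing any feature: /ɯ, ɪ/ are [+high]; /ɑ/ is [+low]; /ʏ, o/ are [+round]. The remaining /ə/ satisfy [-round], [-low], [-high].

ə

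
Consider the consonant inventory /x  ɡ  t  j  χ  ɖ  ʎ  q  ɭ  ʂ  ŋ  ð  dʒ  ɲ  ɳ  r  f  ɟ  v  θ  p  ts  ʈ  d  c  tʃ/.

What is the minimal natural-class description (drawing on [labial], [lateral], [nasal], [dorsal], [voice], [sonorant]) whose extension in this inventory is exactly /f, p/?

[-voice, +labial]

/f, p/ are all [-voice], [+labial], and no other segment in the inventory matches both values. Dropping any one of them over-generates: [+labial] alone would also admit /v/; [-voice] alone would also admit /x, t, χ, q, …/. No other single listed feature picks out exactly this set either, so fewer than two features will not do.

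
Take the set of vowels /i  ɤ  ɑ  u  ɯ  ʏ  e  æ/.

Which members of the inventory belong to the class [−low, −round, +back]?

Eliminate segments failing any feature: /i, e/ are [−back]; /ɑ, æ/ are [+low]; /u, ʏ/ are [+round]. The remaining /ɤ, ɯ/ satisfy [−low], [−round], [+back].

ɤ, ɯ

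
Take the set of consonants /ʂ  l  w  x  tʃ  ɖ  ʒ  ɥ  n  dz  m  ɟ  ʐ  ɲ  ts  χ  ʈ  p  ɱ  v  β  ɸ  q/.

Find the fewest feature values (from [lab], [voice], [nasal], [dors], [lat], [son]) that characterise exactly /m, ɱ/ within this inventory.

[+nasal, +lab]

The class [+nasal], [+labial] has exactly /m, ɱ/ as its extension in this inventory. No smaller conjunction from the listed features achieves this: [+labial] alone would also admit /w, ɥ, p, v, …/; [+nasal] alone would also admit /n, ɲ/; and checking the remaining single features turns up none with this extension.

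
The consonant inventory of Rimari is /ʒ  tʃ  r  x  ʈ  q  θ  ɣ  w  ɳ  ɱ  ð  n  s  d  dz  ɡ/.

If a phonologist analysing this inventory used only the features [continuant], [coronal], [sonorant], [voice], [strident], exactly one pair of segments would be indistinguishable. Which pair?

Both /n/ and /ɳ/ are [−continuant], [+coronal], [+sonorant], [+voice], [−strident]. Since the list omits [anterior] — which does distinguish the alveolar nasal from the retroflex nasal — this pair collapses; all other pairs remain distinct.

n, ɳ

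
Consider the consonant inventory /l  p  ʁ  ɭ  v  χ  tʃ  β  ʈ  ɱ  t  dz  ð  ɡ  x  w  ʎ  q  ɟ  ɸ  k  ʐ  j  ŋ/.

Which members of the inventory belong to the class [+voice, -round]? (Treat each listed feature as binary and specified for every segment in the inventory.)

The [+voice] segments are /l, ʁ, ɭ, v, β, ɱ, dz, ð, ɡ, w, ʎ, ɟ, ʐ, j, ŋ/.
Within that set, [-round] leaves /l, ʁ, ɭ, v, β, ɱ, dz, ð, ɡ, ʎ, ɟ, ʐ, j, ŋ/.

l, ʁ, ɭ, v, β, ɱ, dz, ð, ɡ, ʎ, ɟ, ʐ, j, ŋ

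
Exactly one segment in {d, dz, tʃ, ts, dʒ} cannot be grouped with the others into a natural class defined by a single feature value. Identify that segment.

The remaining segments after removing /d/ share [+delayed release]; /d/ (voiced alveolar stop) is [−delayed release]. For every other candidate removal, the leftover set fails to share any single feature value that the removed segment lacks.

d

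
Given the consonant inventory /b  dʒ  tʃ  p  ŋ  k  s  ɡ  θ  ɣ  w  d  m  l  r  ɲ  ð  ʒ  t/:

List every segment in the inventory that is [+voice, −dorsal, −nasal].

b, dʒ, d, l, r, ð, ʒ

Eliminate segments failing any feature: /tʃ, p, k, s, θ, t/ are [−voice]; /ŋ, ɡ, ɣ, w, ɲ/ are [+dorsal]; /m/ is [+nasal]. The remaining /b, dʒ, d, l, r, ð, ʒ/ satisfy [+voice], [−dorsal], [−nasal].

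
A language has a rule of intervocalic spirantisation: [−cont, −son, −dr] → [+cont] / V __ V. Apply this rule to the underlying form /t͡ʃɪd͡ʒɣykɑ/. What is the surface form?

[t͡ʃɪd͡ʒɣyxɑ]

/k/ satisfies [−cont, −son, −dr] and sits in V __ V. The [+continuant] counterpart of the voiceless velar stop is /x/. Other segments in /t͡ʃɪd͡ʒɣykɑ/ either fail the structural description or are not in the environment, so the surface form is [t͡ʃɪd͡ʒɣyxɑ].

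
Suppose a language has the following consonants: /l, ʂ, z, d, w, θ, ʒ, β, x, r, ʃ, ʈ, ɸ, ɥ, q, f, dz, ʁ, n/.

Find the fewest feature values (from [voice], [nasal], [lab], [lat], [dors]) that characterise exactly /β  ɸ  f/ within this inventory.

[+lab, -dors]

Every target segment is [+labial], [-dorsal]; each remaining inventory member fails at least one of these. Each conjunct is needed — [-dorsal] alone would also admit /l, ʂ, z, d, …/; [+labial] alone would also admit /w, ɥ/ — and no other single listed feature has exactly this extension, so two is the minimum.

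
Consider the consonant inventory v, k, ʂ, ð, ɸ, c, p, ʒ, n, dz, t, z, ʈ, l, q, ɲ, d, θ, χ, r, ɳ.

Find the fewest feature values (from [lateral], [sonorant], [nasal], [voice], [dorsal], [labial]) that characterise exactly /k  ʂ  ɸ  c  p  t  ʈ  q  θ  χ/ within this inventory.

The target set is precisely the extension of [−voice] in this inventory.

[−voice]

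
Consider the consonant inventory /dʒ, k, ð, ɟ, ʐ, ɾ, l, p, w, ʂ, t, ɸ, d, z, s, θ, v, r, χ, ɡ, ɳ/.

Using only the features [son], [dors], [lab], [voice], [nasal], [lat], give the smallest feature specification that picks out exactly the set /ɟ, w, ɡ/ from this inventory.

/ɟ, w, ɡ/ are all [+voice], [+dorsal], and no other segment in the inventory matches both values. Dropping any one of them over-generates: [+dorsal] alone would also admit /k, χ/; [+voice] alone would also admit /dʒ, ð, ʐ, ɾ, …/. No other single listed feature picks out exactly this set either, so fewer than two features will not do.

[+voice, +dors]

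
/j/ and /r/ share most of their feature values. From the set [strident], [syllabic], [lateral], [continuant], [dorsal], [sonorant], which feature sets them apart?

[dorsal]

/j/ (palatal glide) and /r/ (alveolar trill) agree on [−strident], [−syllabic], [−lateral], [+continuant], [+sonorant]. They differ on [dorsal] (/j/ [+], /r/ [−]).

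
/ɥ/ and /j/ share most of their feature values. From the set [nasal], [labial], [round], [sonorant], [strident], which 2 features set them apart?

/ɥ/ (labial-palatal glide) and /j/ (palatal glide) agree on [−nasal], [+sonorant], [−strident]. They differ on [labial] (/ɥ/ [+], /j/ [−]), [round] (/ɥ/ [+], /j/ [−]).

[labial], [round]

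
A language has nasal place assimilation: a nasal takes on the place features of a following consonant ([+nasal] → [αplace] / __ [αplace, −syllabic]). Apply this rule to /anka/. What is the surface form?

[aŋka]

/n/ sits before the [+dorsal] consonant /k/, so it takes on [+dorsal] and surfaces as /ŋ/. The rest of the form is unaffected: [aŋka].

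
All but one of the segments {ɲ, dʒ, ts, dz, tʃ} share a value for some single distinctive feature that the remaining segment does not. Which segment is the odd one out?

ɲ

[strident] (equivalently [sonorant], [nasal], [dorsal]) groups all but one: /dz, ts, tʃ, dʒ/ share [+strident] while /ɲ/ (palatal nasal) alone is [−strident]. Removing any other segment would not leave a single-feature class that excludes it.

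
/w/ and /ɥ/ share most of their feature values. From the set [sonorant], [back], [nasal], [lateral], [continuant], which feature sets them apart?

/w/ is the labial-velar glide and /ɥ/ is the labial-palatal glide. Both are [+sonorant], [−nasal], [−lateral], [+continuant]. /w/ is [+back] while /ɥ/ is [−back], so the distinguishing feature is [back].

[back]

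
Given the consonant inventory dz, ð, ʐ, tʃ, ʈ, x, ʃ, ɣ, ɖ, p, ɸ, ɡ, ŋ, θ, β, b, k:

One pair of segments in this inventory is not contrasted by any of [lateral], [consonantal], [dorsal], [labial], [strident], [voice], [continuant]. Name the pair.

ŋ, ɡ

On the given features, /ŋ/ and /ɡ/ have an identical profile: [−lateral], [+consonantal], [+dorsal], [−labial], [−strident], [+voice], [−continuant]. No other two segments in the inventory coincide on all 7 features. (They do differ in [sonorant] and [nasal], which are not among the given features.)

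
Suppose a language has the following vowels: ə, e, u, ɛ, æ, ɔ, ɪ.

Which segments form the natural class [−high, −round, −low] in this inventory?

Checking each segment against [−high], [−round], [−low]: /ə/ (mid central vowel (schwa)), /e/ (mid front unrounded tense vowel), /ɛ/ (mid front unrounded lax vowel) satisfy every feature; every other segment in the inventory fails at least one.

ə, e, ɛ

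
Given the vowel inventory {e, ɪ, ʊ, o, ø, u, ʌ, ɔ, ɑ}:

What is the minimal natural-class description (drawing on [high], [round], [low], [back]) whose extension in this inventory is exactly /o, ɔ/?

Every target segment is [-high], [+back], [+round]; each remaining inventory member fails at least one of these. Each conjunct is needed — [+back, +round] alone would also admit /ʊ, u/; [-high, +round] alone would also admit /ø/; [-high, +back] alone would also admit /ʌ, ɑ/ — and no other combination of two listed features has exactly this extension, so three is the minimum.

[-high, +back, +round]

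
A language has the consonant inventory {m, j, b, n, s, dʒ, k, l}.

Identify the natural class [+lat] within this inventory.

The feature [lateral] marks segments produced with airflow around the side(s) of the tongue. In this inventory /l/ has that property, so it is [+lateral]; /m, j, b, n, s, dʒ, k/ are [−lateral].

l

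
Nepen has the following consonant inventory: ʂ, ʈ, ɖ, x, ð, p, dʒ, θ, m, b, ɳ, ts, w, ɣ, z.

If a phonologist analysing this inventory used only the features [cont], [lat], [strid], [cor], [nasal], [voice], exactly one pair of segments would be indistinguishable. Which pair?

On the given features, /ɣ/ and /w/ have an identical profile: [+continuant], [−lateral], [−strident], [−coronal], [−nasal], [+voice]. No other two segments in the inventory coincide on all 6 features. (They do differ in [sonorant], [labial] and [round], which are not among the given features.)

ɣ, w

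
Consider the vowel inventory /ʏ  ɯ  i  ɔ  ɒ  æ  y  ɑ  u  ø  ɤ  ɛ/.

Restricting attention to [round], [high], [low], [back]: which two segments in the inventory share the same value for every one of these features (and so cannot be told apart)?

y, ʏ

/y/ (high front rounded tense vowel) and /ʏ/ (high front rounded lax vowel) are both [+round], [+high], [−low], [−back], so none of the listed features separates them. (They do differ in [tense], which is not among the given features.) Every other pair in the inventory differs on at least one listed feature.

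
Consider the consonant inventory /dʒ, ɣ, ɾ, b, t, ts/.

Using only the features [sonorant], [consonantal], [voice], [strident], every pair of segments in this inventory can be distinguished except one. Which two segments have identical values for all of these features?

/b/ (voiced bilabial stop) and /ɣ/ (voiced velar fricative) are both [−sonorant], [+consonantal], [+voice], [−strident], so none of the listed features separates them. (They do differ in [continuant], [labial] and [dorsal], which are not among the given features.) Every other pair in the inventory differs on at least one listed feature.

b, ɣ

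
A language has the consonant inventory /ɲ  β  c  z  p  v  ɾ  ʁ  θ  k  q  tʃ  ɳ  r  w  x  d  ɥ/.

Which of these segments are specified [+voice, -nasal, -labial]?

The [+voice] segments are /ɲ, β, z, v, ɾ, ʁ, ɳ, r, w, d, ɥ/.
Intersecting with [-nasal] gives /β, z, v, ɾ, ʁ, r, w, d, ɥ/.
Intersecting with [-labial] leaves /z, ɾ, ʁ, r, d/.

z, ɾ, ʁ, r, d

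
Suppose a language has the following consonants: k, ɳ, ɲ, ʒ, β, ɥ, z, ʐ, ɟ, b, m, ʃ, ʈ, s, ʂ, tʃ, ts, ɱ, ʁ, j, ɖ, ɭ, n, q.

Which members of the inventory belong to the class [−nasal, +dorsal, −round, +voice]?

ɟ, ʁ, j

Eliminate segments failing any feature: /k, q/ are [−voice]; /ɳ, ɲ, m, ɱ, n/ are [+nasal]; /ʒ, β, z, ʐ, b, ʃ, ʈ, s, ʂ, tʃ, ts, ɖ, ɭ/ are [−dorsal]; /ɥ/ is [+round]. The remaining /ɟ, ʁ, j/ satisfy [−nasal], [+dorsal], [−round], [+voice].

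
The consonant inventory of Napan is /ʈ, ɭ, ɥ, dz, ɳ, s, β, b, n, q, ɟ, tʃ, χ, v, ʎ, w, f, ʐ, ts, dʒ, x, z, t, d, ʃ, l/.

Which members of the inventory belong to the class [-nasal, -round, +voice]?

ɭ, dz, β, b, ɟ, v, ʎ, ʐ, dʒ, z, d, l

The [-nasal] segments are /ʈ, ɭ, ɥ, dz, s, β, b, q, ɟ, tʃ, χ, v, ʎ, w, f, ʐ, ts, dʒ, x, z, t, d, ʃ, l/.
Intersecting with [-round] gives /ʈ, ɭ, dz, s, β, b, q, ɟ, tʃ, χ, v, ʎ, f, ʐ, ts, dʒ, x, z, t, d, ʃ, l/.
Intersecting with [+voice] leaves /ɭ, dz, β, b, ɟ, v, ʎ, ʐ, dʒ, z, d, l/.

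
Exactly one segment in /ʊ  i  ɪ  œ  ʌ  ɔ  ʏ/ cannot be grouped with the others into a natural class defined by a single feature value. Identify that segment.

i

[tense] groups all but one: /ʏ, ɔ, ʌ, ɪ, œ, ʊ/ share [−tense] while /i/ (high front unrounded tense vowel) alone is [+tense]. Removing any other segment would not leave a single-feature class that excludes it.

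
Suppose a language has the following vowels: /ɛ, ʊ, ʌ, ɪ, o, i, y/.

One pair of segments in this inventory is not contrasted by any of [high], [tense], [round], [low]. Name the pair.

On the given features, /ʌ/ and /ɛ/ have an identical profile: [−high], [−tense], [−round], [−low]. No other two segments in the inventory coincide on all 4 features. (They do differ in [back], which is not among the given features.)

ʌ, ɛ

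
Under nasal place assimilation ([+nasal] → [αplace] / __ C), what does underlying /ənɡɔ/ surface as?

/n/ sits before the [+dorsal] consonant /ɡ/, so it takes on [+dorsal] and surfaces as /ŋ/. The rest of the form is unaffected: [əŋɡɔ].

[əŋɡɔ]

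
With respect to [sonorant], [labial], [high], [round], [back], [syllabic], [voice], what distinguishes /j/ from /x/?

/j/ (palatal glide) and /x/ (voiceless velar fricative) agree on [-labial], [+high], [-round], [-syllabic]. They differ on [sonorant] (/j/ [+], /x/ [-]), [voice] (/j/ [+], /x/ [-]), [back] (/j/ [-], /x/ [+]).

[sonorant], [voice], [back]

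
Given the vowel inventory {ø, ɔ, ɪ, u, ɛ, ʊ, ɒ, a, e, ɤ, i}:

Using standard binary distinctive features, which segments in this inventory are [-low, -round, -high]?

ɛ, e, ɤ

Eliminate segments failing any feature: /ø, ɔ, u, ʊ/ are [+round]; /ɪ, i/ are [+high]; /ɒ, a/ are [+low]. The remaining /ɛ, e, ɤ/ satisfy [-low], [-round], [-high].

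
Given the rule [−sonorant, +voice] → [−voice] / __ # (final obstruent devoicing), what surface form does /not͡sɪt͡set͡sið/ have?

[not͡sɪt͡set͡siθ]

/ð/ satisfies [−sonorant, +voice] and sits in __ #. The [−voice] counterpart of the voiced dental fricative is /θ/. Other segments in /not͡sɪt͡set͡sið/ either fail the structural description or are not in the environment, so the surface form is [not͡sɪt͡set͡siθ].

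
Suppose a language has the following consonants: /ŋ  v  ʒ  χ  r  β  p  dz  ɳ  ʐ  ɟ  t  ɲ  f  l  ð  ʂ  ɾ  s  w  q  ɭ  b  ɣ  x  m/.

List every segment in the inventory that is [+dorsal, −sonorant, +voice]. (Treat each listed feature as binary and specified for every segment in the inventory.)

Checking each segment against [+dorsal], [−sonorant], [+voice]: /ɟ/ (voiced palatal stop), /ɣ/ (voiced velar fricative) satisfy every feature; every other segment in the inventory fails at least one.

ɟ, ɣ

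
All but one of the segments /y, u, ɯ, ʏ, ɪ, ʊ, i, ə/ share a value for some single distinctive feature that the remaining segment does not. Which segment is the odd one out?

ə

/y, ʊ, ʏ, ɯ, u, ɪ, i/ are all [+high], but /ə/ (mid central vowel (schwa)) is [-high]. No other single segment can be removed to leave a set sharing one feature value that the removed segment lacks, so /ə/ is the odd one out.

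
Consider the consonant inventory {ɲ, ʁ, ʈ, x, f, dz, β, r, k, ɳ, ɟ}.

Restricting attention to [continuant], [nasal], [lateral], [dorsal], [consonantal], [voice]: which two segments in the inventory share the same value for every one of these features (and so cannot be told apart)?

Both /β/ and /r/ are [+continuant], [-nasal], [-lateral], [-dorsal], [+consonantal], [+voice]. Since the list omits [sonorant], [labial] and [coronal] — which do distinguish the voiced bilabial fricative from the alveolar trill — this pair collapses; all other pairs remain distinct.

β, r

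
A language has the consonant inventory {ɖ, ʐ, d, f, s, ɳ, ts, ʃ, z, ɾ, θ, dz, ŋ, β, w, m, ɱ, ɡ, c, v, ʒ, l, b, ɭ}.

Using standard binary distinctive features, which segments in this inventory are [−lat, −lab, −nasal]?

ɖ, ʐ, d, s, ts, ʃ, z, ɾ, θ, dz, ɡ, c, ʒ

The [−lateral] segments are /ɖ, ʐ, d, f, s, ɳ, ts, ʃ, z, ɾ, θ, dz, ŋ, β, w, m, ɱ, ɡ, c, v, ʒ, b/.
Intersecting with [−labial] gives /ɖ, ʐ, d, s, ɳ, ts, ʃ, z, ɾ, θ, dz, ŋ, ɡ, c, ʒ/.
Among these, [−nasal] leaves /ɖ, ʐ, d, s, ts, ʃ, z, ɾ, θ, dz, ɡ, c, ʒ/.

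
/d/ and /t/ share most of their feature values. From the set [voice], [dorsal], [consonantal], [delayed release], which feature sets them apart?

/d/ is the voiced alveolar stop and /t/ is the voiceless alveolar stop. Both are [-dorsal], [+consonantal], [-delayed release]. /d/ is [+voice] while /t/ is [-voice], so the distinguishing feature is [voice].

[voice]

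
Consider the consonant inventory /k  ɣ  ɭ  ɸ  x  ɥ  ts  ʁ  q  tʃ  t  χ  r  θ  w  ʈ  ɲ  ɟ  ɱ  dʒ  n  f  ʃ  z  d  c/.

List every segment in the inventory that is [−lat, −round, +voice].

Checking each segment against [−lateral], [−round], [+voice]: /ɣ/ (voiced velar fricative), /ʁ/ (voiced uvular fricative), /r/ (alveolar trill), /ɲ/ (palatal nasal), /ɟ/ (voiced palatal stop), /ɱ/ (labiodental nasal), among others, satisfy every feature; every other segment in the inventory fails at least one.

ɣ, ʁ, r, ɲ, ɟ, ɱ, dʒ, n, z, d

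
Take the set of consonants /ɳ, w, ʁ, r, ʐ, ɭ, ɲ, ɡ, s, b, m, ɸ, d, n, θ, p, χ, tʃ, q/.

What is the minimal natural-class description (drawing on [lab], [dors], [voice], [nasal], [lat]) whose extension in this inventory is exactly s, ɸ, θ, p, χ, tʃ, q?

The target set is precisely the extension of [−voice] in this inventory.

[−voice]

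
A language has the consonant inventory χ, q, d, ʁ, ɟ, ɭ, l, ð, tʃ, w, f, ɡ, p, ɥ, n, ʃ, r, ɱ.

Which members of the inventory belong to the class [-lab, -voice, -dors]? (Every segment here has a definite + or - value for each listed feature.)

Checking each segment against [-labial], [-voice], [-dorsal]: /tʃ/ (voiceless postalveolar affricate), /ʃ/ (voiceless postalveolar fricative) satisfy every feature; every other segment in the inventory fails at least one.

tʃ, ʃ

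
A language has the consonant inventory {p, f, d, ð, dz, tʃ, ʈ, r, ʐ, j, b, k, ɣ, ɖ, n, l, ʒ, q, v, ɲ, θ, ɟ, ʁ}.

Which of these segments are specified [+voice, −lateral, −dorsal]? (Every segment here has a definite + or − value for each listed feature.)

Eliminate segments failing any feature: /p, f, tʃ, ʈ, k, q, θ/ are [−voice]; /j, ɣ, ɲ, ɟ, ʁ/ are [+dorsal]; /l/ is [+lateral]. The remaining /d, ð, dz, r, ʐ, b, ɖ, n, ʒ, v/ satisfy [+voice], [−lateral], [−dorsal].

d, ð, dz, r, ʐ, b, ɖ, n, ʒ, v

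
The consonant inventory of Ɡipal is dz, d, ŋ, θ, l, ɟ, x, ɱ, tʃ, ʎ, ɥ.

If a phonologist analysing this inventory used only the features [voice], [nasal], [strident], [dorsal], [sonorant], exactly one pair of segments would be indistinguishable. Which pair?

ʎ, ɥ

/ʎ/ (palatal lateral approximant) and /ɥ/ (labial-palatal glide) are both [+voice], [−nasal], [−strident], [+dorsal], [+sonorant], so none of the listed features separates them. (They do differ in [lateral], [labial] and [round], which are not among the given features.) Every other pair in the inventory differs on at least one listed feature.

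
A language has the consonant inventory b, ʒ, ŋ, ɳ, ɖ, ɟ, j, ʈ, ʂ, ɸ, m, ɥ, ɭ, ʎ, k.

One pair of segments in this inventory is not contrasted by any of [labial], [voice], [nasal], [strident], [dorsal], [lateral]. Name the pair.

/j/ (palatal glide) and /ɟ/ (voiced palatal stop) are both [−labial], [+voice], [−nasal], [−strident], [+dorsal], [−lateral], so none of the listed features separates them. (They do differ in [sonorant] and [continuant], which are not among the given features.) Every other pair in the inventory differs on at least one listed feature.

j, ɟ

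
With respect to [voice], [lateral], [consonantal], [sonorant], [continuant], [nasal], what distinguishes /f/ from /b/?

/f/ is the voiceless labiodental fricative and /b/ is the voiced bilabial stop. Both are [−lateral], [+consonantal], [−sonorant], [−nasal]. /f/ is [−voice] while /b/ is [+voice]; /f/ is [+continuant] while /b/ is [−continuant], so the distinguishing features are [voice], [continuant].

[voice], [continuant]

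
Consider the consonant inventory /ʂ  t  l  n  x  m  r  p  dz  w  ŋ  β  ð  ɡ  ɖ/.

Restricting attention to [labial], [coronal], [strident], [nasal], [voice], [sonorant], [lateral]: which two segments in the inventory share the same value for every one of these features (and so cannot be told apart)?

ɖ, ð

Both /ɖ/ and /ð/ are [−labial], [+coronal], [−strident], [−nasal], [+voice], [−sonorant], [−lateral]. Since the list omits [continuant], [anterior] and [distributed] — which do distinguish the voiced retroflex stop from the voiced dental fricative — this pair collapses; all other pairs remain distinct.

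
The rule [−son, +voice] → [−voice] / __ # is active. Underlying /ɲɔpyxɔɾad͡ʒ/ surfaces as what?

The only segment in the rule's environment that also matches [−son, +voice] is /d͡ʒ/. Applying [−voice] turns the voiced postalveolar affricate into /t͡ʃ/ (voiceless postalveolar affricate), giving [ɲɔpyxɔɾat͡ʃ].

[ɲɔpyxɔɾat͡ʃ]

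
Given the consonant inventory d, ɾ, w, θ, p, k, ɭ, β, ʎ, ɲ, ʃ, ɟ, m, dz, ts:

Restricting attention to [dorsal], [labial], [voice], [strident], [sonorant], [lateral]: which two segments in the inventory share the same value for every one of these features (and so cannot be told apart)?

On the given features, /ts/ and /ʃ/ have an identical profile: [−dorsal], [−labial], [−voice], [+strident], [−sonorant], [−lateral]. No other two segments in the inventory coincide on all 6 features. (They do differ in [continuant], [anterior] and [distributed], which are not among the given features.)

ts, ʃ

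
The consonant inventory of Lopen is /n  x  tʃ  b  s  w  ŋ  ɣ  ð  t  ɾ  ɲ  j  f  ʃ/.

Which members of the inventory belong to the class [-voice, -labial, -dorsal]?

Checking each segment against [-voice], [-labial], [-dorsal]: /tʃ/ (voiceless postalveolar affricate), /s/ (voiceless alveolar fricative), /t/ (voiceless alveolar stop), /ʃ/ (voiceless postalveolar fricative) satisfy every feature; every other segment in the inventory fails at least one.

tʃ, s, t, ʃ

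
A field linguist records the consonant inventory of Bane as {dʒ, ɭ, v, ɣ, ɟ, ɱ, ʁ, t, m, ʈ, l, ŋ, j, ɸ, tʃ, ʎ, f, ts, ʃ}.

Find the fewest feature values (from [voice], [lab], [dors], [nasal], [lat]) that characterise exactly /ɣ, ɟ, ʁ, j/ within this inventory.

Every target segment is [-nasal], [-lateral], [+dorsal]; each remaining inventory member fails at least one of these. Each conjunct is needed — [-lateral, +dorsal] alone would also admit /ŋ/; [-nasal, +dorsal] alone would also admit /ʎ/; [-nasal, -lateral] alone would also admit /dʒ, v, t, ʈ, …/ — and no other combination of two listed features has exactly this extension, so three is the minimum.

[-nasal, -lat, +dors]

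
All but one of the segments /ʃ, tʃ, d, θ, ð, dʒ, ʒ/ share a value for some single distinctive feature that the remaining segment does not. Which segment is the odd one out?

The remaining segments after removing /d/ share [+distributed]; /d/ (voiced alveolar stop) is [−distributed]. For every other candidate removal, the leftover set fails to share any single feature value that the removed segment lacks.

d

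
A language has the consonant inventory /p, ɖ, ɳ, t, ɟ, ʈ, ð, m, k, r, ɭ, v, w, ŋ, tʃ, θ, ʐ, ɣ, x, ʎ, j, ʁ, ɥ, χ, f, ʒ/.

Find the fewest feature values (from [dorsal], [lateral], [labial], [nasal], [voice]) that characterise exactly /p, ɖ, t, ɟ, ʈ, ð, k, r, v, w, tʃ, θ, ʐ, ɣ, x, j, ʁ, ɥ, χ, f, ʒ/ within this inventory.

The class [-nasal], [-lateral] has exactly /p, ɖ, t, ɟ, ʈ, ð, k, r, v, w, tʃ, θ, ʐ, ɣ, x, j, ʁ, ɥ, χ, f, ʒ/ as its extension in this inventory. No smaller conjunction from the listed features achieves this: [-lateral] alone would also admit /ɳ, m, ŋ/; [-nasal] alone would also admit /ɭ, ʎ/; and checking the remaining single features turns up none with this extension.

[-nasal, -lateral]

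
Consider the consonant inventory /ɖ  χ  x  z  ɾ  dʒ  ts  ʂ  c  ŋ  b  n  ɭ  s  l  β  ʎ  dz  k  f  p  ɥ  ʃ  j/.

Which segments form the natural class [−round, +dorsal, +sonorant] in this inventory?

Eliminate segments failing any feature: /ɖ, z, ɾ, dʒ, ts, ʂ, b, n, ɭ, s, l, β, dz, f, p, ʃ/ are [−dorsal]; /χ, x, c, k/ are [−sonorant]; /ɥ/ is [+round]. The remaining /ŋ, ʎ, j/ satisfy [−round], [+dorsal], [+sonorant].

ŋ, ʎ, j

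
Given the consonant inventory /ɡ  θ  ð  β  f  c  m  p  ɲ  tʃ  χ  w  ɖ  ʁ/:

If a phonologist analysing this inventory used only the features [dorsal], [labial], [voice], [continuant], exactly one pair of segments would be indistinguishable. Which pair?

ɡ, ɲ

On the given features, /ɡ/ and /ɲ/ have an identical profile: [+dorsal], [-labial], [+voice], [-continuant]. No other two segments in the inventory coincide on all 4 features. (They do differ in [sonorant], [nasal] and [back], which are not among the given features.)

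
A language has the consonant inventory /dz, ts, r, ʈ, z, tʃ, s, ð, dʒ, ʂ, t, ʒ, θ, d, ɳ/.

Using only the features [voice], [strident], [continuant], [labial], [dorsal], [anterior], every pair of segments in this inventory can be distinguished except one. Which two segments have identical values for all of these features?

Both /ð/ and /r/ are [+voice], [-strident], [+continuant], [-labial], [-dorsal], [+anterior]. Since the list omits [sonorant] — which does distinguish the voiced dental fricative from the alveolar trill — this pair collapses; all other pairs remain distinct.

ð, r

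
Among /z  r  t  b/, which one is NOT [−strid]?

z

/z/ is the voiced alveolar fricative, which is [+strident]; the rest — /t, r, b/ — are [−strident].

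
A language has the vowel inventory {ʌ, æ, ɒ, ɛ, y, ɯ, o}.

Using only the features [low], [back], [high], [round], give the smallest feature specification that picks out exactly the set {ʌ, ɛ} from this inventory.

[−high, −low, −round]

Every target segment is [−high], [−low], [−round]; each remaining inventory member fails at least one of these. Each conjunct is needed — [−low, −round] alone would also admit /ɯ/; [−high, −round] alone would also admit /æ/; [−high, −low] alone would also admit /o/ — and no other combination of two listed features has exactly this extension, so three is the minimum.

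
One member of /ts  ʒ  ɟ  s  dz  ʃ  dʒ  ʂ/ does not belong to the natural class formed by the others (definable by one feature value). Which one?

ɟ

/ʃ, s, dz, ʒ, dʒ, ts, ʂ/ are all [+strident], but /ɟ/ (voiced palatal stop) is [−strident]. No other single segment can be removed to leave a set sharing one feature value that the removed segment lacks, so /ɟ/ is the odd one out.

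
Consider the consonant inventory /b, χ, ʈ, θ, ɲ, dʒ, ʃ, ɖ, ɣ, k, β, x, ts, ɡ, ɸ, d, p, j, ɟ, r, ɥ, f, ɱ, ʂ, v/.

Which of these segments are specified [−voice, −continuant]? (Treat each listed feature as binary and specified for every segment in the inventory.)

ʈ, k, ts, p

Eliminate segments failing any feature: /b, ɲ, dʒ, ɖ, ɣ, β, ɡ, d, j, ɟ, r, ɥ, ɱ, v/ are [+voice]; /χ, θ, ʃ, x, ɸ, f, ʂ/ are [+continuant]. The remaining /ʈ, k, ts, p/ satisfy [−voice], [−continuant].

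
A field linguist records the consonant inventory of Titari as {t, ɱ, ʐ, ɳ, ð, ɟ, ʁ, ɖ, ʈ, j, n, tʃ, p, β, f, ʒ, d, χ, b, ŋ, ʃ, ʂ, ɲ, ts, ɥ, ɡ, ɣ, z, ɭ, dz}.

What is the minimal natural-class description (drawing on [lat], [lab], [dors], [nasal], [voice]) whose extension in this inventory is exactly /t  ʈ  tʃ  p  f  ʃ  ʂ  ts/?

Every target segment is [−voice], [−dorsal]; each remaining inventory member fails at least one of these. Each conjunct is needed — [−dorsal] alone would also admit /ɱ, ʐ, ɳ, ð, …/; [−voice] alone would also admit /χ/ — and no other single listed feature has exactly this extension, so two is the minimum.

[−voice, −dors]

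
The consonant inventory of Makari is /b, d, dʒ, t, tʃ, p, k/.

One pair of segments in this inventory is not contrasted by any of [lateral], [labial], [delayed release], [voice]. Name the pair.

k, t

/k/ (voiceless velar stop) and /t/ (voiceless alveolar stop) are both [-lateral], [-labial], [-delayed release], [-voice], so none of the listed features separates them. (They do differ in [coronal] and [dorsal], which are not among the given features.) Every other pair in the inventory differs on at least one listed feature.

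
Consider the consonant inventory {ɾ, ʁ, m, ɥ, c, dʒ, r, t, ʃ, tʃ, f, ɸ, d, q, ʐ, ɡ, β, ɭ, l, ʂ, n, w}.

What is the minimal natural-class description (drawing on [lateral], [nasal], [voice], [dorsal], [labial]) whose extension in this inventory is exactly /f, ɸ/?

Every target segment is [−voice], [+labial]; each remaining inventory member fails at least one of these. Each conjunct is needed — [+labial] alone would also admit /m, ɥ, β, w/; [−voice] alone would also admit /c, t, ʃ, tʃ, …/ — and no other single listed feature has exactly this extension, so two is the minimum.

[−voice, +labial]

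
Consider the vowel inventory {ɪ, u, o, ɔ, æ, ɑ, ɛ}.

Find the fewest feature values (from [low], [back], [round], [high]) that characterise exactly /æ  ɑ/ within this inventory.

The target set is precisely the extension of [+low] in this inventory.

[+low]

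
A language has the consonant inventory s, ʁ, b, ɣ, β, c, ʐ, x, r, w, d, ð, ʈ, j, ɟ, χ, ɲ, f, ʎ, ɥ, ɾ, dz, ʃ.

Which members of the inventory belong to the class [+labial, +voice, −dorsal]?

b, β

The [+labial] segments are /b, β, w, f, ɥ/.
Intersecting with [+voice] gives /b, β, w, ɥ/.
Within that set, [−dorsal] leaves /b, β/.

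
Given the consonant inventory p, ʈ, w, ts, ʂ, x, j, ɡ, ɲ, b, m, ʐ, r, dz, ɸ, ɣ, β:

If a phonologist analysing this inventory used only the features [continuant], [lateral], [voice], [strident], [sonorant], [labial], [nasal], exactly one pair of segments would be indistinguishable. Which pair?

On the given features, /j/ and /r/ have an identical profile: [+continuant], [−lateral], [+voice], [−strident], [+sonorant], [−labial], [−nasal]. No other two segments in the inventory coincide on all 7 features. (They do differ in [dorsal], which is not among the given features.)

j, r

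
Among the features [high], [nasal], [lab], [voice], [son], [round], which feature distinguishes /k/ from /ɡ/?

[voice]

The two segments share [+high], [-nasal], [-labial], [-sonorant], [-round]. The only feature from the list on which they differ: /k/ is [-voice] while /ɡ/ is [+voice].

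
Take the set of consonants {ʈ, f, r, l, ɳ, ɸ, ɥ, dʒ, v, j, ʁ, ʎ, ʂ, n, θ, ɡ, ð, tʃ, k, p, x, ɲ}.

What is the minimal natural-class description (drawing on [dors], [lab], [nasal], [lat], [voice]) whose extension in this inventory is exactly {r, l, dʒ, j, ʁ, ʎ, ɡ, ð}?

/r, l, dʒ, j, ʁ, ʎ, ɡ, ð/ are all [+voice], [−nasal], [−labial], and no other segment in the inventory matches all three values. Dropping any one of them over-generates: [−nasal, −labial] alone would also admit /ʈ, ʂ, θ, tʃ, …/; [+voice, −labial] alone would also admit /ɳ, n, ɲ/; [+voice, −nasal] alone would also admit /ɥ, v/. No other combination of two listed features picks out exactly this set either, so fewer than three features will not do.

[+voice, −nasal, −lab]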